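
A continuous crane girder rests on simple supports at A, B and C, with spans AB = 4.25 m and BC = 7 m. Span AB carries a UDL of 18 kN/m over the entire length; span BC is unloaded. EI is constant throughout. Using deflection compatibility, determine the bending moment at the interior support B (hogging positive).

M_B = 15.35 kN·m

Insert a hinge at B; M_B is the redundant, and each span becomes simply supported.
Discontinuity in slope at B on the released structure — sum the simple-span end rotations:
  span AB: UDL 18: wL³/(24EI) = 57.57/EI
  relative rotation θ_0 = (57.57 + 0)/EI = 57.57/EI
A unit hogging moment at B produces rotation L₁/(3EI) + L₂/(3EI) = 3.75/EI.
Compatibility: M_B·(L₁+L₂)/(3EI) = θ_0, giving M_B = 15.35 kN·m (hogging).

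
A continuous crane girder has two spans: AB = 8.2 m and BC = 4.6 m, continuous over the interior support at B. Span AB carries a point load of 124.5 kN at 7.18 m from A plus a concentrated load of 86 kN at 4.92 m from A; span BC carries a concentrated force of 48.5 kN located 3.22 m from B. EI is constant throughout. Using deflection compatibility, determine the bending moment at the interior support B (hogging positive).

Release continuity at B by inserting a hinge; the redundant is the internal moment M_B. The primary structure is two simply-supported spans AB and BC.
Rotations at B on the released spans (each span's end-slope, ×1/EI):
  span AB: point load 124.5 at a = 7.18: Pab(L + a)/(6LEI) = 285/EI
  span AB: point load 86 at a = 4.92: Pab(L + a)/(6LEI) = 370.1/EI
  span BC: point load 48.5 at a = 3.22: Pab(L + b)/(6LEI) = 46.69/EI
  relative rotation θ_0 = (655.1 + 46.69)/EI = 701.8/EI
A unit hogging moment at B produces rotation L₁/(3EI) + L₂/(3EI) = 4.267/EI.
Slope continuity at B: θ_0 = M_B·4.267/EI, so M_B = 701.8/4.267 = 164.5 kN·m (hogging).

M_B = 164.5 kN·m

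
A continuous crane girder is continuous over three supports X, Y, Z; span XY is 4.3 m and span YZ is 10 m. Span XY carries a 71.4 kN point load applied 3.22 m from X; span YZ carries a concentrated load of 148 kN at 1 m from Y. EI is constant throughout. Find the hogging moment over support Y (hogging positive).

M_Y = 103.7 kN·m

Insert a hinge at Y; M_Y is the redundant, and each span becomes simply supported.
Discontinuity in slope at Y on the released structure — sum the simple-span end rotations:
  span XY: point load 71.4 at a = 3.22: Pab(L + a)/(6LEI) = 72.37/EI
  span YZ: point load 148 at a = 1: Pab(L + b)/(6LEI) = 421.8/EI
  relative rotation θ_0 = (72.37 + 421.8)/EI = 494.2/EI
A unit hogging moment at Y produces rotation L₁/(3EI) + L₂/(3EI) = 4.767/EI.
Slope continuity at Y: θ_0 = M_Y·4.767/EI, so M_Y = 494.2/4.767 = 103.7 kN·m (hogging).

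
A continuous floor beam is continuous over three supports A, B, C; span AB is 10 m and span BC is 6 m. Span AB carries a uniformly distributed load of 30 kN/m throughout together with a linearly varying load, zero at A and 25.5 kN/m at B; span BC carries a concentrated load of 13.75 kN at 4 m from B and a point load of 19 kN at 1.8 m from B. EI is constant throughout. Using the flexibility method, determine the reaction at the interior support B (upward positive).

R_B = 347 kN

Release continuity at B by inserting a hinge; the redundant is the internal moment M_B. The primary structure is two simply-supported spans AB and BC.
Rotations at B on the released spans (each span's end-slope, ×1/EI):
  span AB: UDL 30: wL³/(24EI) = 1250/EI
  span AB: triangular load, peak 25.5: w₀L³/(45EI) = 566.7/EI
  span BC: point load 13.75 at a = 4: Pab(L + b)/(6LEI) = 24.44/EI
  span BC: point load 19 at a = 1.8: Pab(L + b)/(6LEI) = 40.7/EI
  relative rotation θ_0 = (1817 + 65.14)/EI = 1882/EI
A unit hogging moment at B produces rotation L₁/(3EI) + L₂/(3EI) = 5.333/EI.
Compatibility: M_B·(L₁+L₂)/(3EI) = θ_0, giving M_B = 352.8 kN·m (hogging).
Span AB, ΣM about A with M_B applied at B: R_B^{AB}·10 = 2350 + 352.8, so R_B^{AB} = 270.3 kN and R_A = 427.5 − 270.3 = 157.2 kN.
Span BC, ΣM about C: R_B^{BC}·6 = 107.3 + 352.8, so R_B^{BC} = 76.69 kN and R_C = 32.75 − 76.69 = -43.94 kN.
R_B = 270.3 + 76.69 = 347 kN.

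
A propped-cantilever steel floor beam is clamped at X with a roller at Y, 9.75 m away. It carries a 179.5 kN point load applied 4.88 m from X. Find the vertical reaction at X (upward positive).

R_X = 123.3 kN

Take the reaction at Y as the redundant and release it; the primary structure is a cantilever fixed at X.
Primary-structure tip deflection at Y by superposition:
  point load 179.5 at a = 4.88: Pa²(3L − a)/(6EI) = 17362/EI
Flexibility coefficient — unit upward force at Y: δ_{YY} = L³/(3EI) = 309/EI.
The prop prevents deflection at Y: R_Y = δ_0/δ_{YY} = 17362/309 = 56.2 kN.
Vertical equilibrium: R_X = ΣP − R_Y = 179.5 − 56.2 = 123.3 kN.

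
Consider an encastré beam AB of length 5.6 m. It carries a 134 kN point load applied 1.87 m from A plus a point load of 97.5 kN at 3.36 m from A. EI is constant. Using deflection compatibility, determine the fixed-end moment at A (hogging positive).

M_A = 163.6 kN·m

Release both end moments; the primary structure is a simply-supported span AB with redundants M_A and M_B.
End rotations of the released simple span under the applied load (×1/EI):
  at A: point load 134 at a = 1.87: Pab(L + b)/(6LEI) = 259.5/EI
  at B: point load 134 at a = 1.87: Pab(L + a)/(6LEI) = 207.8/EI
  at A: point load 97.5 at a = 3.36: Pab(L + b)/(6LEI) = 171.2/EI
  at B: point load 97.5 at a = 3.36: Pab(L + a)/(6LEI) = 195.7/EI
  θ_A0 = 430.8/EI,  θ_B0 = 403.5/EI
Flexibility coefficients: a unit moment at one end gives L/(3EI) there and L/(6EI) at the far end, so f₁₁ = f₂₂ = 1.867/EI and f₁₂ = f₂₁ = 0.9333/EI.
Compatibility — zero rotation at each built-in end:
  1.867 M_A + 0.9333 M_B = 430.8
  0.9333 M_A + 1.867 M_B = 403.5
Solving the pair gives M_A = 163.6 kN·m and M_B = 134.4 kN·m (hogging).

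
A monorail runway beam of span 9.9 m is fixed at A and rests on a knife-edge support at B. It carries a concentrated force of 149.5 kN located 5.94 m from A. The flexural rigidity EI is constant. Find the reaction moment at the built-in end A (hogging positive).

M_A = 248.6 kN·m

Remove the prop at B; the released (primary) structure is a cantilever built in at A.
Primary-structure tip deflection at B by superposition:
  point load 149.5 at a = 5.94: Pa²(3L − a)/(6EI) = 20889/EI
Tip deflection under a unit load at B: L³/(3EI) = 323.4/EI.
The prop prevents deflection at B: R_B = δ_0/δ_{BB} = 20889/323.4 = 64.58 kN.
Moment equilibrium about A: M_A = Σ(load moments about A) − R_B·L = 888 − 64.58×9.9 = 248.6 kN·m.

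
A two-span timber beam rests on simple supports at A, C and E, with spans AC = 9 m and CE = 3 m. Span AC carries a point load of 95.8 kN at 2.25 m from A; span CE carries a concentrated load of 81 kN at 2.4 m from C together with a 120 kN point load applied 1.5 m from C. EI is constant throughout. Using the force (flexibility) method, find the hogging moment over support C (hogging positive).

M_C = 98.49 kN·m

Take M_C as the redundant. Released structure: two simple spans AC and CE with a hinge at C.
Discontinuity in slope at C on the released structure — sum the simple-span end rotations:
  span AC: point load 95.8 at a = 2.25: Pab(L + a)/(6LEI) = 303.1/EI
  span CE: point load 81 at a = 2.4: Pab(L + b)/(6LEI) = 23.33/EI
  span CE: point load 120 at a = 1.5: Pab(L + b)/(6LEI) = 67.5/EI
  relative rotation θ_0 = (303.1 + 90.83)/EI = 393.9/EI
A unit hogging moment at C produces rotation L₁/(3EI) + L₂/(3EI) = 4/EI.
Slope continuity at C: θ_0 = M_C·4/EI, so M_C = 393.9/4 = 98.49 kN·m (hogging).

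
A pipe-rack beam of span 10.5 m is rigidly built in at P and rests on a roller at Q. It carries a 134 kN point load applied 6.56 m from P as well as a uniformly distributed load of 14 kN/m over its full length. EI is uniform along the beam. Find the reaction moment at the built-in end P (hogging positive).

Release the roller at Q. Primary structure: cantilever fixed at P.
Downward deflection at the released point Q due to the loads:
  point load 134 at a = 6.56: Pa²(3L − a)/(6EI) = 23969/EI
  UDL 14: wL⁴/(8EI) = 21271/EI
  δ_0 = 45241/EI
Tip deflection under a unit load at Q: L³/(3EI) = 385.9/EI.
The prop prevents deflection at Q: R_Q = δ_0/δ_{QQ} = 45241/385.9 = 117.2 kN.
Moment equilibrium about P: M_P = Σ(load moments about P) − R_Q·L = 1651 − 117.2×10.5 = 419.7 kN·m.

M_P = 419.7 kN·m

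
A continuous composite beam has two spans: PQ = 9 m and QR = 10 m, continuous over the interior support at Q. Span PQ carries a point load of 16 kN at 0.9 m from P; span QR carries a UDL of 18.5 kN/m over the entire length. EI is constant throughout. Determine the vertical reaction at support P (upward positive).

R_P = 0.5015 kN

Release continuity at Q by inserting a hinge; the redundant is the internal moment M_Q. The primary structure is two simply-supported spans PQ and QR.
End slopes at the hinge Q, treating each span as simply supported:
  span PQ: point load 16 at a = 0.9: Pab(L + a)/(6LEI) = 21.38/EI
  span QR: UDL 18.5: wL³/(24EI) = 770.8/EI
  relative rotation θ_0 = (21.38 + 770.8)/EI = 792.2/EI
A unit hogging moment at Q produces rotation L₁/(3EI) + L₂/(3EI) = 6.333/EI.
Compatibility: M_Q·(L₁+L₂)/(3EI) = θ_0, giving M_Q = 125.1 kN·m (hogging).
Span PQ, ΣM about P with M_Q applied at Q: R_Q^{PQ}·9 = 14.4 + 125.1, so R_Q^{PQ} = 15.5 kN and R_P = 16 − 15.5 = 0.5015 kN.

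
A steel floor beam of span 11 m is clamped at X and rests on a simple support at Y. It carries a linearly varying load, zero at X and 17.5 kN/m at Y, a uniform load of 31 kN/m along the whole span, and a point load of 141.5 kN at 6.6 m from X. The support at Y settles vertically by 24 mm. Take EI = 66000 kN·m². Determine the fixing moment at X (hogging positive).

Take the reaction at Y as the redundant and release it; the primary structure is a cantilever fixed at X.
Deflection at Y on the released cantilever, summing each load's contribution:
  triangular load, peak 17.5 at the free end: 11w₀L⁴/(120EI) = 23487/EI
  UDL 31: wL⁴/(8EI) = 56734/EI
  point load 141.5 at a = 6.6: Pa²(3L − a)/(6EI) = 27120/EI
  δ_0 = 107341/EI
Tip deflection under a unit load at Y: L³/(3EI) = 443.7/EI.
With EI = 66000 kN·m²: δ_0 = 1.6264 m and δ_{YY} = 0.006722 m/kN.
Compatibility — the beam at Y must follow the support down by 0.024 m: δ_0 − R_Y·δ_{YY} = 0.024, so R_Y = (1.6264 − 0.024)/0.006722 = 238.4 kN.
Moment equilibrium about X: M_X = Σ(load moments about X) − R_Y·L = 3515 − 238.4×11 = 893.2 kN·m.

M_X = 893.2 kN·m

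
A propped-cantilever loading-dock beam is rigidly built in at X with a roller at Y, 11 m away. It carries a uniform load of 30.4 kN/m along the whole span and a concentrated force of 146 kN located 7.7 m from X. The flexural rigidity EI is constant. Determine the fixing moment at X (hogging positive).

M_X = 679 kN·m

Take the reaction at Y as the redundant and release it; the primary structure is a cantilever fixed at X.
Free-end deflection of the primary structure under the applied loading (downward +):
  UDL 30.4: wL⁴/(8EI) = 55636/EI
  point load 146 at a = 7.7: Pa²(3L − a)/(6EI) = 36501/EI
  δ_0 = 92137/EI
Flexibility coefficient — unit upward force at Y: δ_{YY} = L³/(3EI) = 443.7/EI.
The prop prevents deflection at Y: R_Y = δ_0/δ_{YY} = 92137/443.7 = 207.7 kN.
Moment equilibrium about X: M_X = Σ(load moments about X) − R_Y·L = 2963 − 207.7×11 = 679 kN·m.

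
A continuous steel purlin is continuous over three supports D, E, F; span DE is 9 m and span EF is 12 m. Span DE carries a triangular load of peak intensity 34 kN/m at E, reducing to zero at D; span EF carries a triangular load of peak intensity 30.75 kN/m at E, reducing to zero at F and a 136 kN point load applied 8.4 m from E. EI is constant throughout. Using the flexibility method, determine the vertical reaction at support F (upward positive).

R_F = 125.5 kN

Insert a hinge at E; M_E is the redundant, and each span becomes simply supported.
Rotations at E on the released spans (each span's end-slope, ×1/EI):
  span DE: triangular load, peak 34: w₀L³/(45EI) = 550.8/EI
  span EF: triangular load, peak 30.75: w₀L³/(45EI) = 1181/EI
  span EF: point load 136 at a = 8.4: Pab(L + b)/(6LEI) = 891.1/EI
  relative rotation θ_0 = (550.8 + 2072)/EI = 2623/EI
A unit hogging moment at E produces rotation L₁/(3EI) + L₂/(3EI) = 7/EI.
Slope continuity at E: θ_0 = M_E·7/EI, so M_E = 2623/7 = 374.7 kN·m (hogging).
Span EF, ΣM about F: R_E^{EF}·12 = 1966 + 374.7, so R_E^{EF} = 195 kN and R_F = 320.5 − 195 = 125.5 kN.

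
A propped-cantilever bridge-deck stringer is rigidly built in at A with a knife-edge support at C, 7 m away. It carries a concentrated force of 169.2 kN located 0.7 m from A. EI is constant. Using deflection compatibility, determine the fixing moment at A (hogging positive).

M_A = 101.3 kN·m

Release the roller at C. Primary structure: cantilever fixed at A.
Primary-structure tip deflection at C by superposition:
  point load 169.2 at a = 0.7: Pa²(3L − a)/(6EI) = 280.5/EI
Flexibility coefficient — unit upward force at C: δ_{CC} = L³/(3EI) = 114.3/EI.
Compatibility at C: δ_0 − R_C·δ_{CC} = 0, so R_C = 280.5/114.3 = 2.453 kN.
Moment equilibrium about A: M_A = Σ(load moments about A) − R_C·L = 118.4 − 2.453×7 = 101.3 kN·m.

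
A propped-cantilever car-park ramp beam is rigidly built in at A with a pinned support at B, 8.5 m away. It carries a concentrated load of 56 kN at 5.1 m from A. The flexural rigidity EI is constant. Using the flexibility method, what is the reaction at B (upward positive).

R_B = 24.19 kN

Take the reaction at B as the redundant and release it; the primary structure is a cantilever fixed at A.
Downward deflection at the released point B due to the loads:
  point load 56 at a = 5.1: Pa²(3L − a)/(6EI) = 4952/EI
Flexibility coefficient — unit upward force at B: δ_{BB} = L³/(3EI) = 204.7/EI.
Compatibility at B: δ_0 − R_B·δ_{BB} = 0, so R_B = 4952/204.7 = 24.19 kN.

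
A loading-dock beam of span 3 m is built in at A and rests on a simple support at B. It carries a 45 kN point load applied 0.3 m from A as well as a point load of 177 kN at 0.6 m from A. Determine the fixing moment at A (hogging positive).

Choose R_B as the redundant. The primary structure is the cantilever fixed at A.
Deflection at B on the released cantilever, summing each load's contribution:
  point load 45 at a = 0.3: Pa²(3L − a)/(6EI) = 5.872/EI
  point load 177 at a = 0.6: Pa²(3L − a)/(6EI) = 89.21/EI
  δ_0 = 95.08/EI
Tip deflection under a unit load at B: L³/(3EI) = 9/EI.
Compatibility at B: δ_0 − R_B·δ_{BB} = 0, so R_B = 95.08/9 = 10.56 kN.
Moment equilibrium about A: M_A = Σ(load moments about A) − R_B·L = 119.7 − 10.56×3 = 88.01 kN·m.

M_A = 88.01 kN·m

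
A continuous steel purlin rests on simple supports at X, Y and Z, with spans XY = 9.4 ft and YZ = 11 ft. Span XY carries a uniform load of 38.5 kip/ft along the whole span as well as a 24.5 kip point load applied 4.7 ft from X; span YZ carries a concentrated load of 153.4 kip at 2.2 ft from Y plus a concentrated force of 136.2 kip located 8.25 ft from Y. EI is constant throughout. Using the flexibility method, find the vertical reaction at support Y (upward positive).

Take M_Y as the redundant. Released structure: two simple spans XY and YZ with a hinge at Y.
End slopes at the hinge Y, treating each span as simply supported:
  span XY: UDL 38.5: wL³/(24EI) = 1332/EI
  span XY: point load 24.5 at a = 4.7: Pab(L + a)/(6LEI) = 135.3/EI
  span YZ: point load 153.4 at a = 2.2: Pab(L + b)/(6LEI) = 890.9/EI
  span YZ: point load 136.2 at a = 8.25: Pab(L + b)/(6LEI) = 643.8/EI
  relative rotation θ_0 = (1468 + 1535)/EI = 3002/EI
A unit hogging moment at Y produces rotation L₁/(3EI) + L₂/(3EI) = 6.8/EI.
Slope continuity at Y: θ_0 = M_Y·6.8/EI, so M_Y = 3002/6.8 = 441.5 kip·ft (hogging).
Span XY, ΣM about X with M_Y applied at Y: R_Y^{XY}·9.4 = 1816 + 441.5, so R_Y^{XY} = 240.2 kip and R_X = 386.4 − 240.2 = 146.2 kip.
Span YZ, ΣM about Z: R_Y^{YZ}·11 = 1724 + 441.5, so R_Y^{YZ} = 196.9 kip and R_Z = 289.6 − 196.9 = 92.69 kip.
R_Y = 240.2 + 196.9 = 437.1 kip.

R_Y = 437.1 kip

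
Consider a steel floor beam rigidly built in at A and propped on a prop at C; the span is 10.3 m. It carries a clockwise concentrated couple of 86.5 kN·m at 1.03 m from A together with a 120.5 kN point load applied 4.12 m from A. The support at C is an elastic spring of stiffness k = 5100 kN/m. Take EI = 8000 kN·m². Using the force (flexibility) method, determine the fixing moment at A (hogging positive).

M_A = 301.4 kN·m

Take the reaction at C as the redundant and release it; the primary structure is a cantilever fixed at A.
Free-end deflection of the primary structure under the applied loading (downward +):
  clockwise couple 86.5 at a = 1.03: M₀a(2L − a)/(2EI) = 871.8/EI
  point load 120.5 at a = 4.12: Pa²(3L − a)/(6EI) = 9129/EI
  δ_0 = 10001/EI
Tip deflection under a unit load at C: L³/(3EI) = 364.2/EI.
With EI = 8000 kN·m²: δ_0 = 1.2501 m and δ_{CC} = 0.04553 m/kN.
Compatibility — the spring shortens by R_C/k under the reaction it provides: δ_0 − R_C·δ_{CC} = R_C/k. With 1/k = 0.000196 m/kN, R_C = δ_0 / (δ_{CC} + 1/k) = 1.2501 / (0.04553 + 0.000196) = 27.34 kN.
Moment equilibrium about A: M_A = Σ(load moments about A) − R_C·L = 583 − 27.34×10.3 = 301.4 kN·m.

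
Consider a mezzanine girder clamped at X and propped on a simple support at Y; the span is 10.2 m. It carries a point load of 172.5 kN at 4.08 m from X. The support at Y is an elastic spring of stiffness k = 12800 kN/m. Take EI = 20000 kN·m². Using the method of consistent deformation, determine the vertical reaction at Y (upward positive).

Release the roller at Y. Primary structure: cantilever fixed at X.
Deflection at Y on the released cantilever, summing each load's contribution:
  point load 172.5 at a = 4.08: Pa²(3L − a)/(6EI) = 12692/EI
Tip deflection under a unit load at Y: L³/(3EI) = 353.7/EI.
With EI = 20000 kN·m²: δ_0 = 0.6346 m and δ_{YY} = 0.017687 m/kN.
Compatibility — the spring shortens by R_Y/k under the reaction it provides: δ_0 − R_Y·δ_{YY} = R_Y/k. With 1/k = 0.000078 m/kN, R_Y = δ_0 / (δ_{YY} + 1/k) = 0.6346 / (0.017687 + 0.000078) = 35.72 kN.

R_Y = 35.72 kN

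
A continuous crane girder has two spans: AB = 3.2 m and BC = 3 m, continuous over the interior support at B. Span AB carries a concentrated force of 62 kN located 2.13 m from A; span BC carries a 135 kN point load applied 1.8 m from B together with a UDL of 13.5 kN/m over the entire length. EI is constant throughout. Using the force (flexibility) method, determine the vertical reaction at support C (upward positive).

R_C = 81.5 kN

Insert a hinge at B; M_B is the redundant, and each span becomes simply supported.
Rotations at B on the released spans (each span's end-slope, ×1/EI):
  span AB: point load 62 at a = 2.13: Pab(L + a)/(6LEI) = 39.23/EI
  span BC: point load 135 at a = 1.8: Pab(L + b)/(6LEI) = 68.04/EI
  span BC: UDL 13.5: wL³/(24EI) = 15.19/EI
  relative rotation θ_0 = (39.23 + 83.23)/EI = 122.5/EI
A unit hogging moment at B produces rotation L₁/(3EI) + L₂/(3EI) = 2.067/EI.
Compatibility: M_B·(L₁+L₂)/(3EI) = θ_0, giving M_B = 59.25 kN·m (hogging).
Span BC, ΣM about C: R_B^{BC}·3 = 222.8 + 59.25, so R_B^{BC} = 94 kN and R_C = 175.5 − 94 = 81.5 kN.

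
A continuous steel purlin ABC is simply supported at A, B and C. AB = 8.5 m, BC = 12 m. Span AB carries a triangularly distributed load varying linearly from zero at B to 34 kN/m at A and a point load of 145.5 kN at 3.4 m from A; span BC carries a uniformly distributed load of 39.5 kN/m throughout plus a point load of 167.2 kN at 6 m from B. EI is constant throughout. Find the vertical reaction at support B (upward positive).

Take M_B as the redundant. Released structure: two simple spans AB and BC with a hinge at B.
End slopes at the hinge B, treating each span as simply supported:
  span AB: triangular load, peak 34: 7w₀L³/(360EI) = 406/EI
  span AB: point load 145.5 at a = 3.4: Pab(L + a)/(6LEI) = 588.7/EI
  span BC: UDL 39.5: wL³/(24EI) = 2844/EI
  span BC: point load 167.2 at a = 6: Pab(L + b)/(6LEI) = 1505/EI
  relative rotation θ_0 = (994.7 + 4349)/EI = 5343/EI
A unit hogging moment at B produces rotation L₁/(3EI) + L₂/(3EI) = 6.833/EI.
Compatibility: M_B·(L₁+L₂)/(3EI) = θ_0, giving M_B = 782 kN·m (hogging).
Span AB, ΣM about A with M_B applied at B: R_B^{AB}·8.5 = 904.1 + 782, so R_B^{AB} = 198.4 kN and R_A = 290 − 198.4 = 91.64 kN.
Span BC, ΣM about C: R_B^{BC}·12 = 3847 + 782, so R_B^{BC} = 385.8 kN and R_C = 641.2 − 385.8 = 255.4 kN.
R_B = 198.4 + 385.8 = 584.1 kN.

R_B = 584.1 kN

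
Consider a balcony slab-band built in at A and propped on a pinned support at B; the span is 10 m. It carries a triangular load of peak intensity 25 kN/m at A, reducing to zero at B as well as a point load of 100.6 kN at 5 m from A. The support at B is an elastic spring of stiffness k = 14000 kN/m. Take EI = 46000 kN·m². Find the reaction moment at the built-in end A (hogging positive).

M_A = 360.8 kN·m

Release the roller at B. Primary structure: cantilever fixed at A.
Deflection at B on the released cantilever, summing each load's contribution:
  triangular load, peak 25 at the fixed end: w₀L⁴/(30EI) = 8333/EI
  point load 100.6 at a = 5: Pa²(3L − a)/(6EI) = 10479/EI
  δ_0 = 18812/EI
Tip deflection under a unit load at B: L³/(3EI) = 333.3/EI.
With EI = 46000 kN·m²: δ_0 = 0.40897 m and δ_{BB} = 0.007246 m/kN.
Compatibility — the spring shortens by R_B/k under the reaction it provides: δ_0 − R_B·δ_{BB} = R_B/k. With 1/k = 0.000071 m/kN, R_B = δ_0 / (δ_{BB} + 1/k) = 0.40897 / (0.007246 + 0.000071) = 55.89 kN.
Moment equilibrium about A: M_A = Σ(load moments about A) − R_B·L = 919.7 − 55.89×10 = 360.8 kN·m.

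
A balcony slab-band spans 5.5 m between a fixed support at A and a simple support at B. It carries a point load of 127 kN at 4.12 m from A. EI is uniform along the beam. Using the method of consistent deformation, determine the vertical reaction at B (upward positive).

Release the roller at B. Primary structure: cantilever fixed at A.
Downward deflection at the released point B due to the loads:
  point load 127 at a = 4.12: Pa²(3L − a)/(6EI) = 4448/EI
Tip deflection under a unit load at B: L³/(3EI) = 55.46/EI.
Compatibility at B: δ_0 − R_B·δ_{BB} = 0, so R_B = 4448/55.46 = 80.2 kN.

R_B = 80.2 kN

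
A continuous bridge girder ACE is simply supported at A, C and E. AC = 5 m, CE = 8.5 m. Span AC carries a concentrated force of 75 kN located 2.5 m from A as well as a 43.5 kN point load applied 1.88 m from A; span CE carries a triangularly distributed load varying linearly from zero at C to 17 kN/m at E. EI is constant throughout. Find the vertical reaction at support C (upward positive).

R_C = 104.7 kN

Take M_C as the redundant. Released structure: two simple spans AC and CE with a hinge at C.
Rotations at C on the released spans (each span's end-slope, ×1/EI):
  span AC: point load 75 at a = 2.5: Pab(L + a)/(6LEI) = 117.2/EI
  span AC: point load 43.5 at a = 1.88: Pab(L + a)/(6LEI) = 58.52/EI
  span CE: triangular load, peak 17: 7w₀L³/(360EI) = 203/EI
  relative rotation θ_0 = (175.7 + 203)/EI = 378.7/EI
A unit hogging moment at C produces rotation L₁/(3EI) + L₂/(3EI) = 4.5/EI.
Slope continuity at C: θ_0 = M_C·4.5/EI, so M_C = 378.7/4.5 = 84.16 kN·m (hogging).
Span AC, ΣM about A with M_C applied at C: R_C^{AC}·5 = 269.3 + 84.16, so R_C^{AC} = 70.69 kN and R_A = 118.5 − 70.69 = 47.81 kN.
Span CE, ΣM about E: R_C^{CE}·8.5 = 204.7 + 84.16, so R_C^{CE} = 33.98 kN and R_E = 72.25 − 33.98 = 38.27 kN.
R_C = 70.69 + 33.98 = 104.7 kN.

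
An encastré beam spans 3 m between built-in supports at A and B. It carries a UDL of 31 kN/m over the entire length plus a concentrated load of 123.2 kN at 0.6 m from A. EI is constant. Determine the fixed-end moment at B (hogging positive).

M_B = 35.08 kN·m

Take the two fixed-end moments M_A, M_B as redundants; the released structure is the simple span AB.
End rotations of the released simple span under the applied load (×1/EI):
  at A: UDL 31: wL³/(24EI) = 34.88/EI
  at B: UDL 31: wL³/(24EI) = 34.88/EI
  at A: point load 123.2 at a = 0.6: Pab(L + b)/(6LEI) = 53.22/EI
  at B: point load 123.2 at a = 0.6: Pab(L + a)/(6LEI) = 35.48/EI
  θ_A0 = 88.1/EI,  θ_B0 = 70.36/EI
Flexibility coefficients: a unit moment at one end gives L/(3EI) there and L/(6EI) at the far end, so f₁₁ = f₂₂ = 1/EI and f₁₂ = f₂₁ = 0.5/EI.
Compatibility — zero rotation at each built-in end:
  1 M_A + 0.5 M_B = 88.1
  0.5 M_A + 1 M_B = 70.36
Solving the pair gives M_A = 70.56 kN·m and M_B = 35.08 kN·m (hogging).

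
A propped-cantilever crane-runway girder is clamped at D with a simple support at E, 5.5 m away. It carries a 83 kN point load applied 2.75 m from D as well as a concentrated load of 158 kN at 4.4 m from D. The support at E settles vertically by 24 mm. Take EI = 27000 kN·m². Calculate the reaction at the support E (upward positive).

Choose R_E as the redundant. The primary structure is the cantilever fixed at D.
Free-end deflection of the primary structure under the applied loading (downward +):
  point load 83 at a = 2.75: Pa²(3L − a)/(6EI) = 1438/EI
  point load 158 at a = 4.4: Pa²(3L − a)/(6EI) = 6169/EI
  δ_0 = 7607/EI
Tip deflection under a unit load at E: L³/(3EI) = 55.46/EI.
With EI = 27000 kN·m²: δ_0 = 0.28175 m and δ_{EE} = 0.002054 m/kN.
Compatibility — the beam at E must follow the support down by 0.024 m: δ_0 − R_E·δ_{EE} = 0.024, so R_E = (0.28175 − 0.024)/0.002054 = 125.5 kN.

R_E = 125.5 kN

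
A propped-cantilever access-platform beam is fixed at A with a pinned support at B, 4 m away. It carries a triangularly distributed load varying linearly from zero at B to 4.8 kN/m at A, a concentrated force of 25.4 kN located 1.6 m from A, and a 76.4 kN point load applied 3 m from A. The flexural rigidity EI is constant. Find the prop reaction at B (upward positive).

Take the reaction at B as the redundant and release it; the primary structure is a cantilever fixed at A.
Free-end deflection of the primary structure under the applied loading (downward +):
  triangular load, peak 4.8 at the fixed end: w₀L⁴/(30EI) = 40.96/EI
  point load 25.4 at a = 1.6: Pa²(3L − a)/(6EI) = 112.7/EI
  point load 76.4 at a = 3: Pa²(3L − a)/(6EI) = 1031/EI
  δ_0 = 1185/EI
Tip deflection under a unit load at B: L³/(3EI) = 21.33/EI.
The prop prevents deflection at B: R_B = δ_0/δ_{BB} = 1185/21.33 = 55.55 kN.

R_B = 55.55 kN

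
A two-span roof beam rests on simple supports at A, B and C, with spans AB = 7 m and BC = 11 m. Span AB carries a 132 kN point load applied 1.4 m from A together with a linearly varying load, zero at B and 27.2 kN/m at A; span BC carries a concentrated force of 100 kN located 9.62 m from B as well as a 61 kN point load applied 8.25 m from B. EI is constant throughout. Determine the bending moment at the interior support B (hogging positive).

M_B = 154.3 kN·m

Release continuity at B by inserting a hinge; the redundant is the internal moment M_B. The primary structure is two simply-supported spans AB and BC.
Rotations at B on the released spans (each span's end-slope, ×1/EI):
  span AB: point load 132 at a = 1.4: Pab(L + a)/(6LEI) = 207/EI
  span AB: triangular load, peak 27.2: 7w₀L³/(360EI) = 181.4/EI
  span BC: point load 100 at a = 9.62: Pab(L + b)/(6LEI) = 249/EI
  span BC: point load 61 at a = 8.25: Pab(L + b)/(6LEI) = 288.3/EI
  relative rotation θ_0 = (388.4 + 537.3)/EI = 925.7/EI
A unit hogging moment at B produces rotation L₁/(3EI) + L₂/(3EI) = 6/EI.
Slope continuity at B: θ_0 = M_B·6/EI, so M_B = 925.7/6 = 154.3 kN·m (hogging).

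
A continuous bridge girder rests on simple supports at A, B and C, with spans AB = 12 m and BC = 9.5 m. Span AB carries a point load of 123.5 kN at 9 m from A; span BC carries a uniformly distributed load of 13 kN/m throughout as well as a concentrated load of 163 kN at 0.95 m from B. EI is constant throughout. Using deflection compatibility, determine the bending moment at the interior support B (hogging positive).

Release continuity at B by inserting a hinge; the redundant is the internal moment M_B. The primary structure is two simply-supported spans AB and BC.
Rotations at B on the released spans (each span's end-slope, ×1/EI):
  span AB: point load 123.5 at a = 9: Pab(L + a)/(6LEI) = 972.6/EI
  span BC: UDL 13: wL³/(24EI) = 464.4/EI
  span BC: point load 163 at a = 0.95: Pab(L + b)/(6LEI) = 419.3/EI
  relative rotation θ_0 = (972.6 + 883.7)/EI = 1856/EI
A unit hogging moment at B produces rotation L₁/(3EI) + L₂/(3EI) = 7.167/EI.
Slope continuity at B: θ_0 = M_B·7.167/EI, so M_B = 1856/7.167 = 259 kN·m (hogging).

M_B = 259 kN·m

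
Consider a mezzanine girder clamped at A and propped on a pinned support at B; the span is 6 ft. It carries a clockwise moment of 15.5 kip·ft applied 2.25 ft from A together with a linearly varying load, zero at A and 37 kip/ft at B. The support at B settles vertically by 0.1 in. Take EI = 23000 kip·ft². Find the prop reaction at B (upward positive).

Release the roller at B. Primary structure: cantilever fixed at A.
Deflection at B on the released cantilever, summing each load's contribution:
  clockwise couple 15.5 at a = 2.25: M₀a(2L − a)/(2EI) = 170/EI
  triangular load, peak 37 at the free end: 11w₀L⁴/(120EI) = 4396/EI
  δ_0 = 4566/EI
Flexibility coefficient — unit upward force at B: δ_{BB} = L³/(3EI) = 72/EI.
With EI = 23000 kip·ft²: δ_0 = 0.19851 ft and δ_{BB} = 0.00313 ft/kip.
Compatibility — the beam at B must follow the support down by 0.008333 ft: δ_0 − R_B·δ_{BB} = 0.008333, so R_B = (0.19851 − 0.008333)/0.00313 = 60.75 kip.

R_B = 60.75 kip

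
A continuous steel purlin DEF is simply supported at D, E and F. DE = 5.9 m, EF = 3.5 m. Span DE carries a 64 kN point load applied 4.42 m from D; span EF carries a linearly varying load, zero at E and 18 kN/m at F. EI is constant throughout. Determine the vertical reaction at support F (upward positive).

R_F = 8.502 kN

Take M_E as the redundant. Released structure: two simple spans DE and EF with a hinge at E.
Discontinuity in slope at E on the released structure — sum the simple-span end rotations:
  span DE: point load 64 at a = 4.42: Pab(L + a)/(6LEI) = 122.1/EI
  span EF: triangular load, peak 18: 7w₀L³/(360EI) = 15.01/EI
  relative rotation θ_0 = (122.1 + 15.01)/EI = 137.1/EI
A unit hogging moment at E produces rotation L₁/(3EI) + L₂/(3EI) = 3.133/EI.
Compatibility: M_E·(L₁+L₂)/(3EI) = θ_0, giving M_E = 43.74 kN·m (hogging).
Span EF, ΣM about F: R_E^{EF}·3.5 = 36.75 + 43.74, so R_E^{EF} = 23 kN and R_F = 31.5 − 23 = 8.502 kN.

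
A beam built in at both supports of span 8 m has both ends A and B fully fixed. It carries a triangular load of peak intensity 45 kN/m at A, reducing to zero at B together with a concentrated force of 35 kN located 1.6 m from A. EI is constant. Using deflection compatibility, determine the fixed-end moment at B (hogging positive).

Take the two fixed-end moments M_A, M_B as redundants; the released structure is the simple span AB.
Simple-span end rotations at A and B under the given loads:
  at A: triangular load, peak 45: w₀L³/(45EI) = 512/EI
  at B: triangular load, peak 45: 7w₀L³/(360EI) = 448/EI
  at A: point load 35 at a = 1.6: Pab(L + b)/(6LEI) = 107.5/EI
  at B: point load 35 at a = 1.6: Pab(L + a)/(6LEI) = 71.68/EI
  θ_A0 = 619.5/EI,  θ_B0 = 519.7/EI
Flexibility coefficients: a unit moment at one end gives L/(3EI) there and L/(6EI) at the far end, so f₁₁ = f₂₂ = 2.667/EI and f₁₂ = f₂₁ = 1.333/EI.
Compatibility — zero rotation at each built-in end:
  2.667 M_A + 1.333 M_B = 619.5
  1.333 M_A + 2.667 M_B = 519.7
Solving the pair gives M_A = 179.8 kN·m and M_B = 105 kN·m (hogging).

M_B = 105 kN·m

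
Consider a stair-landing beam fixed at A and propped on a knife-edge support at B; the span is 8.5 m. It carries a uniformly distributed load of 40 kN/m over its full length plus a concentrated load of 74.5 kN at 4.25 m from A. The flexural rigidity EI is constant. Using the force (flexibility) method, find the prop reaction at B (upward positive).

Release the roller at B. Primary structure: cantilever fixed at A.
Free-end deflection of the primary structure under the applied loading (downward +):
  UDL 40: wL⁴/(8EI) = 26100/EI
  point load 74.5 at a = 4.25: Pa²(3L − a)/(6EI) = 4766/EI
  δ_0 = 30866/EI
Flexibility coefficient — unit upward force at B: δ_{BB} = L³/(3EI) = 204.7/EI.
Compatibility at B: δ_0 − R_B·δ_{BB} = 0, so R_B = 30866/204.7 = 150.8 kN.

R_B = 150.8 kN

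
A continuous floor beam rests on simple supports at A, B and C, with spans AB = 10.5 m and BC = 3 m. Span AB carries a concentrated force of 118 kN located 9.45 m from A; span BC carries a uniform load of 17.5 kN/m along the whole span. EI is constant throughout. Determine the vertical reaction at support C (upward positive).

R_C = -2.673 kN

Insert a hinge at B; M_B is the redundant, and each span becomes simply supported.
Rotations at B on the released spans (each span's end-slope, ×1/EI):
  span AB: point load 118 at a = 9.45: Pab(L + a)/(6LEI) = 370.8/EI
  span BC: UDL 17.5: wL³/(24EI) = 19.69/EI
  relative rotation θ_0 = (370.8 + 19.69)/EI = 390.5/EI
A unit hogging moment at B produces rotation L₁/(3EI) + L₂/(3EI) = 4.5/EI.
Compatibility: M_B·(L₁+L₂)/(3EI) = θ_0, giving M_B = 86.77 kN·m (hogging).
Span BC, ΣM about C: R_B^{BC}·3 = 78.75 + 86.77, so R_B^{BC} = 55.17 kN and R_C = 52.5 − 55.17 = -2.673 kN.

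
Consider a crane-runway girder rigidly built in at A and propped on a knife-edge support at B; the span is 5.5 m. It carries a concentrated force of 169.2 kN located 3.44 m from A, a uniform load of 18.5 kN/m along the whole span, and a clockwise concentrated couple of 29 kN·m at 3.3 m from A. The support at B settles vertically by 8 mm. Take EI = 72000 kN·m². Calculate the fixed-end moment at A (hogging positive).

M_A = 269.4 kN·m

Release the roller at B. Primary structure: cantilever fixed at A.
Downward deflection at the released point B due to the loads:
  point load 169.2 at a = 3.44: Pa²(3L − a)/(6EI) = 4358/EI
  UDL 18.5: wL⁴/(8EI) = 2116/EI
  clockwise couple 29 at a = 3.3: M₀a(2L − a)/(2EI) = 368.4/EI
  δ_0 = 6843/EI
Tip deflection under a unit load at B: L³/(3EI) = 55.46/EI.
With EI = 72000 kN·m²: δ_0 = 0.095038 m and δ_{BB} = 0.00077 m/kN.
Compatibility — the beam at B must follow the support down by 0.008 m: δ_0 − R_B·δ_{BB} = 0.008, so R_B = (0.095038 − 0.008)/0.00077 = 113 kN.
Moment equilibrium about A: M_A = Σ(load moments about A) − R_B·L = 890.9 − 113×5.5 = 269.4 kN·m.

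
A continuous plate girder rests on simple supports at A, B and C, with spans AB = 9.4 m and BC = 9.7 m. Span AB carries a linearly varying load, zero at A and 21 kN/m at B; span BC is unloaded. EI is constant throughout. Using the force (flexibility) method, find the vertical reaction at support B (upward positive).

R_B = 78.55 kN

Insert a hinge at B; M_B is the redundant, and each span becomes simply supported.
Discontinuity in slope at B on the released structure — sum the simple-span end rotations:
  span AB: triangular load, peak 21: w₀L³/(45EI) = 387.6/EI
  relative rotation θ_0 = (387.6 + 0)/EI = 387.6/EI
A unit hogging moment at B produces rotation L₁/(3EI) + L₂/(3EI) = 6.367/EI.
Compatibility: M_B·(L₁+L₂)/(3EI) = θ_0, giving M_B = 60.88 kN·m (hogging).
Span AB, ΣM about A with M_B applied at B: R_B^{AB}·9.4 = 618.5 + 60.88, so R_B^{AB} = 72.28 kN and R_A = 98.7 − 72.28 = 26.42 kN.
Span BC, ΣM about C: R_B^{BC}·9.7 = 0 + 60.88, so R_B^{BC} = 6.276 kN and R_C = 0 − 6.276 = -6.276 kN.
R_B = 72.28 + 6.276 = 78.55 kN.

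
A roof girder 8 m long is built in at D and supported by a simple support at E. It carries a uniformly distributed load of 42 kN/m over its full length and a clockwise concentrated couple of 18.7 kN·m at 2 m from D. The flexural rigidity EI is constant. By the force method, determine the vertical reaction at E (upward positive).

R_E = 127.5 kN

Release the roller at E. Primary structure: cantilever fixed at D.
Primary-structure tip deflection at E by superposition:
  UDL 42: wL⁴/(8EI) = 21504/EI
  clockwise couple 18.7 at a = 2: M₀a(2L − a)/(2EI) = 261.8/EI
  δ_0 = 21766/EI
Flexibility coefficient — unit upward force at E: δ_{EE} = L³/(3EI) = 170.7/EI.
The prop prevents deflection at E: R_E = δ_0/δ_{EE} = 21766/170.7 = 127.5 kN.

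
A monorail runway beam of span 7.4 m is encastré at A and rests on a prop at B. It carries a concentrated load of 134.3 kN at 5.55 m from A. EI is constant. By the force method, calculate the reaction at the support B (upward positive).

R_B = 84.99 kN

Remove the prop at B; the released (primary) structure is a cantilever built in at A.
Downward deflection at the released point B due to the loads:
  point load 134.3 at a = 5.55: Pa²(3L − a)/(6EI) = 11480/EI
Tip deflection under a unit load at B: L³/(3EI) = 135.1/EI.
The prop prevents deflection at B: R_B = δ_0/δ_{BB} = 11480/135.1 = 84.99 kN.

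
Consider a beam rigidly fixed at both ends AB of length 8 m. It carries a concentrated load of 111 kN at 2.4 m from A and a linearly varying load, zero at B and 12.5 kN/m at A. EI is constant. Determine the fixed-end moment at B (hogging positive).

Release both end moments; the primary structure is a simply-supported span AB with redundants M_A and M_B.
End rotations of the released simple span under the applied load (×1/EI):
  at A: point load 111 at a = 2.4: Pab(L + b)/(6LEI) = 422.7/EI
  at B: point load 111 at a = 2.4: Pab(L + a)/(6LEI) = 323.2/EI
  at A: triangular load, peak 12.5: w₀L³/(45EI) = 142.2/EI
  at B: triangular load, peak 12.5: 7w₀L³/(360EI) = 124.4/EI
  θ_A0 = 564.9/EI,  θ_B0 = 447.7/EI
Flexibility coefficients: a unit moment at one end gives L/(3EI) there and L/(6EI) at the far end, so f₁₁ = f₂₂ = 2.667/EI and f₁₂ = f₂₁ = 1.333/EI.
Compatibility — zero rotation at each built-in end:
  2.667 M_A + 1.333 M_B = 564.9
  1.333 M_A + 2.667 M_B = 447.7
Solving the pair gives M_A = 170.5 kN·m and M_B = 82.61 kN·m (hogging).

M_B = 82.61 kN·m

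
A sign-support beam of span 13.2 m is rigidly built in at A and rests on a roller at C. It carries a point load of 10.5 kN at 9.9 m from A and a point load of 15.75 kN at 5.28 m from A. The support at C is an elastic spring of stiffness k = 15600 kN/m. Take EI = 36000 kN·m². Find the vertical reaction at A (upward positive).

Remove the prop at C; the released (primary) structure is a cantilever built in at A.
Downward deflection at the released point C due to the loads:
  point load 10.5 at a = 9.9: Pa²(3L − a)/(6EI) = 5094/EI
  point load 15.75 at a = 5.28: Pa²(3L − a)/(6EI) = 2512/EI
  δ_0 = 7606/EI
Tip deflection under a unit load at C: L³/(3EI) = 766.7/EI.
With EI = 36000 kN·m²: δ_0 = 0.21127 m and δ_{CC} = 0.021296 m/kN.
Compatibility — the spring shortens by R_C/k under the reaction it provides: δ_0 − R_C·δ_{CC} = R_C/k. With 1/k = 0.000064 m/kN, R_C = δ_0 / (δ_{CC} + 1/k) = 0.21127 / (0.021296 + 0.000064) = 9.891 kN.
Vertical equilibrium: R_A = ΣP − R_C = 26.25 − 9.891 = 16.36 kN.

R_A = 16.36 kN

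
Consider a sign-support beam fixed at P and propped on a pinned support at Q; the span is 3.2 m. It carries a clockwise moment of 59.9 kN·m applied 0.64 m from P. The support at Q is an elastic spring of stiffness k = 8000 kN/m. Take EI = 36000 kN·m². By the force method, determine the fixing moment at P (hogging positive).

M_P = 36.99 kN·m

Remove the prop at Q; the released (primary) structure is a cantilever built in at P.
Free-end deflection of the primary structure under the applied loading (downward +):
  clockwise couple 59.9 at a = 0.64: M₀a(2L − a)/(2EI) = 110.4/EI
Flexibility coefficient — unit upward force at Q: δ_{QQ} = L³/(3EI) = 10.92/EI.
With EI = 36000 kN·m²: δ_0 = 0.003067 m and δ_{QQ} = 0.000303 m/kN.
Compatibility — the spring shortens by R_Q/k under the reaction it provides: δ_0 − R_Q·δ_{QQ} = R_Q/k. With 1/k = 0.000125 m/kN, R_Q = δ_0 / (δ_{QQ} + 1/k) = 0.003067 / (0.000303 + 0.000125) = 7.159 kN.
Moment equilibrium about P: M_P = Σ(load moments about P) − R_Q·L = 59.9 − 7.159×3.2 = 36.99 kN·m.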